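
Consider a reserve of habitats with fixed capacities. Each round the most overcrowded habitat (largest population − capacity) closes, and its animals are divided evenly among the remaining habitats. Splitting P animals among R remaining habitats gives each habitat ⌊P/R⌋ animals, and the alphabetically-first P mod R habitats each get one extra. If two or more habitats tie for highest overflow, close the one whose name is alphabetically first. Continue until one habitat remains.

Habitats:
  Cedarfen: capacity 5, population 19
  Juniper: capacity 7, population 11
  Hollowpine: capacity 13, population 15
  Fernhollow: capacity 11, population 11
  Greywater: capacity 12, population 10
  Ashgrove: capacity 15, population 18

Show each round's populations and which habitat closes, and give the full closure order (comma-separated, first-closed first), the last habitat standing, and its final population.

Closure order: Cedarfen, Ashgrove, Juniper, Fernhollow, Hollowpine
Last habitat: Greywater with 84 animals

Round 1: Ashgrove=18 Cedarfen=19 Fernhollow=11 Greywater=10 Hollowpine=15 Juniper=11 → close Cedarfen (overflow 14)
  19÷5 = 3 each, +1 to first 4
Round 2: Ashgrove=22 Fernhollow=15 Greywater=14 Hollowpine=19 Juniper=14 → close Ashgrove (overflow 7)
  22÷4 = 5 each, +1 to first 2
Round 3: Fernhollow=21 Greywater=20 Hollowpine=24 Juniper=19 → close Juniper (overflow 12)
  19÷3 = 6 each, +1 to first 1
Round 4: Fernhollow=28 Greywater=26 Hollowpine=30 → close Fernhollow (overflow 17)
  28÷2 = 14 each, +1 to first 0
Round 5: Greywater=40 Hollowpine=44 → close Hollowpine (overflow 31)
  44÷1 = 44 each, +1 to first 0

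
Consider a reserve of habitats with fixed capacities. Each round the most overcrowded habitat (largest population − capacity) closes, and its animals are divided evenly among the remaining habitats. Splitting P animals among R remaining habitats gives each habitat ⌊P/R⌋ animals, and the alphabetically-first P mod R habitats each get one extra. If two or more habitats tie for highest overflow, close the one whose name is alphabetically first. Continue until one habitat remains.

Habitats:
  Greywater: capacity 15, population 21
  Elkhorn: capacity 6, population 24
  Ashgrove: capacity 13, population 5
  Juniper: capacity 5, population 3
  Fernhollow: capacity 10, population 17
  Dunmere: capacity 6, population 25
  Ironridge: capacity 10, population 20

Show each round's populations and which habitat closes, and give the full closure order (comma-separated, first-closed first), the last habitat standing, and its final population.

Closure order: Dunmere, Elkhorn, Ironridge, Fernhollow, Greywater, Juniper
Last habitat: Ashgrove with 115 animals

Round 1: Ashgrove=5 Dunmere=25 Elkhorn=24 Fernhollow=17 Greywater=21 Ironridge=20 Juniper=3 → close Dunmere (overflow 19)
  25÷6 = 4 each, +1 to first 1
Round 2: Ashgrove=10 Elkhorn=28 Fernhollow=21 Greywater=25 Ironridge=24 Juniper=7 → close Elkhorn (overflow 22)
  28÷5 = 5 each, +1 to first 3
Round 3: Ashgrove=16 Fernhollow=27 Greywater=31 Ironridge=29 Juniper=12 → close Ironridge (overflow 19)
  29÷4 = 7 each, +1 to first 1
Round 4: Ashgrove=24 Fernhollow=34 Greywater=38 Juniper=19 → close Fernhollow (overflow 24)
  34÷3 = 11 each, +1 to first 1
Round 5: Ashgrove=36 Greywater=49 Juniper=30 → close Greywater (overflow 34)
  49÷2 = 24 each, +1 to first 1
Round 6: Ashgrove=61 Juniper=54 → close Juniper (overflow 49)
  54÷1 = 54 each, +1 to first 0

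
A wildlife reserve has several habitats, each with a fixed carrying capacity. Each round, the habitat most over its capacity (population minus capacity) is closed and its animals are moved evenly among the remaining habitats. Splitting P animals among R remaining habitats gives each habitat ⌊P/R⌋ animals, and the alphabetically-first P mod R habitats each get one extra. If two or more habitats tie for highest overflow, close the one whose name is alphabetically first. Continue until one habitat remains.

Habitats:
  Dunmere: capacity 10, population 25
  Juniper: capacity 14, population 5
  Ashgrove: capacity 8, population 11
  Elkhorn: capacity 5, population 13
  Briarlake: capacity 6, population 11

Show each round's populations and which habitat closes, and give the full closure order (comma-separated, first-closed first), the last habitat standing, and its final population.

Round 1: Ashgrove=11 Briarlake=11 Dunmere=25 Elkhorn=13 Juniper=5 → close Dunmere (overflow 15)
  25÷4 = 6 each, +1 to first 1
Round 2: Ashgrove=18 Briarlake=17 Elkhorn=19 Juniper=11 → close Elkhorn (overflow 14)
  19÷3 = 6 each, +1 to first 1
Round 3: Ashgrove=25 Briarlake=23 Juniper=17 → close Ashgrove (overflow 17)
  25÷2 = 12 each, +1 to first 1
Round 4: Briarlake=36 Juniper=29 → close Briarlake (overflow 30)
  36÷1 = 36 each, +1 to first 0

Closure order: Dunmere, Elkhorn, Ashgrove, Briarlake
Last habitat: Juniper with 65 animals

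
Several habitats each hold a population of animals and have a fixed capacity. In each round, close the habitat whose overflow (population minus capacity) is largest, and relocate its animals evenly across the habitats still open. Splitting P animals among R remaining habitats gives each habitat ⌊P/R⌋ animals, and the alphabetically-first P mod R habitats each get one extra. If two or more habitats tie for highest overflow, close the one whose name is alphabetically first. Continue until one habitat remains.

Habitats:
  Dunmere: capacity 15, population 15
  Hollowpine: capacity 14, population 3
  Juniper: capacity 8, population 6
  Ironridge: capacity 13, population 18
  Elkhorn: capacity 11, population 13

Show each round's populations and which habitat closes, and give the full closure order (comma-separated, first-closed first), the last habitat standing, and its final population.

Closure order: Ironridge, Elkhorn, Dunmere, Juniper
Last habitat: Hollowpine with 55 animals

Round 1: Dunmere=15 Elkhorn=13 Hollowpine=3 Ironridge=18 Juniper=6 → close Ironridge (overflow 5)
  18÷4 = 4 each, +1 to first 2
Round 2: Dunmere=20 Elkhorn=18 Hollowpine=7 Juniper=10 → close Elkhorn (overflow 7)
  18÷3 = 6 each, +1 to first 0
Round 3: Dunmere=26 Hollowpine=13 Juniper=16 → close Dunmere (overflow 11)
  26÷2 = 13 each, +1 to first 0
Round 4: Hollowpine=26 Juniper=29 → close Juniper (overflow 21)
  29÷1 = 29 each, +1 to first 0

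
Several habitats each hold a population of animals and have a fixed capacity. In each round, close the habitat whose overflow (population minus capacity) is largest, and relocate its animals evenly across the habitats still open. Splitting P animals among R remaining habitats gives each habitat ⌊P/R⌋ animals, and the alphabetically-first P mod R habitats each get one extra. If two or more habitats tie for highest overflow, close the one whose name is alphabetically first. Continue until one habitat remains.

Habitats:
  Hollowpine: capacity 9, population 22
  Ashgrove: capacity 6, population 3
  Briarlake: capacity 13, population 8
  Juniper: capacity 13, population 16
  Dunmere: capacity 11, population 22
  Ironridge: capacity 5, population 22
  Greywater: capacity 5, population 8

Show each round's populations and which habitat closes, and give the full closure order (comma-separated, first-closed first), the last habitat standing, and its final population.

Closure order: Ironridge, Hollowpine, Dunmere, Greywater, Juniper, Ashgrove
Last habitat: Briarlake with 101 animals

Round 1: Ashgrove=3 Briarlake=8 Dunmere=22 Greywater=8 Hollowpine=22 Ironridge=22 Juniper=16 → close Ironridge (overflow 17)
  22÷6 = 3 each, +1 to first 4
Round 2: Ashgrove=7 Briarlake=12 Dunmere=26 Greywater=12 Hollowpine=25 Juniper=19 → close Hollowpine (overflow 16)
  25÷5 = 5 each, +1 to first 0
Round 3: Ashgrove=12 Briarlake=17 Dunmere=31 Greywater=17 Juniper=24 → close Dunmere (overflow 20)
  31÷4 = 7 each, +1 to first 3
Round 4: Ashgrove=20 Briarlake=25 Greywater=25 Juniper=31 → close Greywater (overflow 20)
  25÷3 = 8 each, +1 to first 1
Round 5: Ashgrove=29 Briarlake=33 Juniper=39 → close Juniper (overflow 26)
  39÷2 = 19 each, +1 to first 1
Round 6: Ashgrove=49 Briarlake=52 → close Ashgrove (overflow 43)
  49÷1 = 49 each, +1 to first 0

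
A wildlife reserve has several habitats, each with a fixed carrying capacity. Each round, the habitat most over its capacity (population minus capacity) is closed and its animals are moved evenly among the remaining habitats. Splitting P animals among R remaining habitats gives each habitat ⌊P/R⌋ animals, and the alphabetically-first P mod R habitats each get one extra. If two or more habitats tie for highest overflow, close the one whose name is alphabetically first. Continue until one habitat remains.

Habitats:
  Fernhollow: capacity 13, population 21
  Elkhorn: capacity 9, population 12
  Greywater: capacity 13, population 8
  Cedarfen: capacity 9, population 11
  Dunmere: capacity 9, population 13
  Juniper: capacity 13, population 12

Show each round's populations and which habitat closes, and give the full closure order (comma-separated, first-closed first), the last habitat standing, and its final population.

Closure order: Fernhollow, Dunmere, Cedarfen, Elkhorn, Juniper
Last habitat: Greywater with 77 animals

Round 1: Cedarfen=11 Dunmere=13 Elkhorn=12 Fernhollow=21 Greywater=8 Juniper=12 → close Fernhollow (overflow 8)
  21÷5 = 4 each, +1 to first 1
Round 2: Cedarfen=16 Dunmere=17 Elkhorn=16 Greywater=12 Juniper=16 → close Dunmere (overflow 8)
  17÷4 = 4 each, +1 to first 1
Round 3: Cedarfen=21 Elkhorn=20 Greywater=16 Juniper=20 → close Cedarfen (overflow 12)
  21÷3 = 7 each, +1 to first 0
Round 4: Elkhorn=27 Greywater=23 Juniper=27 → close Elkhorn (overflow 18)
  27÷2 = 13 each, +1 to first 1
Round 5: Greywater=37 Juniper=40 → close Juniper (overflow 27)
  40÷1 = 40 each, +1 to first 0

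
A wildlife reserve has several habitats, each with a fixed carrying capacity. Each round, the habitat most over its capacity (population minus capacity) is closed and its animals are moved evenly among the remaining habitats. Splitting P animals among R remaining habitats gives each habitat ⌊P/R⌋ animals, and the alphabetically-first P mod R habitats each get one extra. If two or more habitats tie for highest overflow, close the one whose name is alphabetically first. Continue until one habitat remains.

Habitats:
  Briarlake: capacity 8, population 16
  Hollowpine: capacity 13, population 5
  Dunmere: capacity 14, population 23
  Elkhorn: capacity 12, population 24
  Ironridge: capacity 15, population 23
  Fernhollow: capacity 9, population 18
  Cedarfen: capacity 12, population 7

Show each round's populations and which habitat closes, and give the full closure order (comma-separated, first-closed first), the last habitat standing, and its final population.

Round 1: Briarlake=16 Cedarfen=7 Dunmere=23 Elkhorn=24 Fernhollow=18 Hollowpine=5 Ironridge=23 → close Elkhorn (overflow 12)
  24÷6 = 4 each, +1 to first 0
Round 2: Briarlake=20 Cedarfen=11 Dunmere=27 Fernhollow=22 Hollowpine=9 Ironridge=27 → close Dunmere (overflow 13)
  27÷5 = 5 each, +1 to first 2
Round 3: Briarlake=26 Cedarfen=17 Fernhollow=27 Hollowpine=14 Ironridge=32 → close Briarlake (overflow 18)
  26÷4 = 6 each, +1 to first 2
Round 4: Cedarfen=24 Fernhollow=34 Hollowpine=20 Ironridge=38 → close Fernhollow (overflow 25)
  34÷3 = 11 each, +1 to first 1
Round 5: Cedarfen=36 Hollowpine=31 Ironridge=49 → close Ironridge (overflow 34)
  49÷2 = 24 each, +1 to first 1
Round 6: Cedarfen=61 Hollowpine=55 → close Cedarfen (overflow 49)
  61÷1 = 61 each, +1 to first 0

Closure order: Elkhorn, Dunmere, Briarlake, Fernhollow, Ironridge, Cedarfen
Last habitat: Hollowpine with 116 animals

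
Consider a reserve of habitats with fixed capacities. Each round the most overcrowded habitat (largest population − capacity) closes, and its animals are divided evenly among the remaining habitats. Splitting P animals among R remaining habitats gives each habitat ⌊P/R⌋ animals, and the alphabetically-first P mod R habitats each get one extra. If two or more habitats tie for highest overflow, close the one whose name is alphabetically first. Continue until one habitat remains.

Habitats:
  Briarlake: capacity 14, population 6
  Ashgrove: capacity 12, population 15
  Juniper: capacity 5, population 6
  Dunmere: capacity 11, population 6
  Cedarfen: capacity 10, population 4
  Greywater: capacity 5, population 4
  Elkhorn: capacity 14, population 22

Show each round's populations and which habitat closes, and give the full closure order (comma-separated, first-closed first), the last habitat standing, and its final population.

Closure order: Elkhorn, Ashgrove, Juniper, Greywater, Cedarfen, Dunmere
Last habitat: Briarlake with 63 animals

Round 1: Ashgrove=15 Briarlake=6 Cedarfen=4 Dunmere=6 Elkhorn=22 Greywater=4 Juniper=6 → close Elkhorn (overflow 8)
  22÷6 = 3 each, +1 to first 4
Round 2: Ashgrove=19 Briarlake=10 Cedarfen=8 Dunmere=10 Greywater=7 Juniper=9 → close Ashgrove (overflow 7)
  19÷5 = 3 each, +1 to first 4
Round 3: Briarlake=14 Cedarfen=12 Dunmere=14 Greywater=11 Juniper=12 → close Juniper (overflow 7)
  12÷4 = 3 each, +1 to first 0
Round 4: Briarlake=17 Cedarfen=15 Dunmere=17 Greywater=14 → close Greywater (overflow 9)
  14÷3 = 4 each, +1 to first 2
Round 5: Briarlake=22 Cedarfen=20 Dunmere=21 → close Cedarfen (overflow 10)
  20÷2 = 10 each, +1 to first 0
Round 6: Briarlake=32 Dunmere=31 → close Dunmere (overflow 20)
  31÷1 = 31 each, +1 to first 0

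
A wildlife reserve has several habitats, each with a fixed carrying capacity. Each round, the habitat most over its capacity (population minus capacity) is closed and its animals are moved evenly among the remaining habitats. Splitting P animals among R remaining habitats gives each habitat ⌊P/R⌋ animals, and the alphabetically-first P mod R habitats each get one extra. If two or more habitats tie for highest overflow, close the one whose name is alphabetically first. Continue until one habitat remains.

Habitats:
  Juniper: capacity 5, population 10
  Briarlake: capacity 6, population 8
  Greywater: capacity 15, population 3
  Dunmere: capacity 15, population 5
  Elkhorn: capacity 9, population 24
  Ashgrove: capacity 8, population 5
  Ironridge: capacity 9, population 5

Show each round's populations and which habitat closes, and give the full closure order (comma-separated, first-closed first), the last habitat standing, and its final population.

Closure order: Elkhorn, Juniper, Briarlake, Ashgrove, Ironridge, Dunmere
Last habitat: Greywater with 60 animals

Round 1: Ashgrove=5 Briarlake=8 Dunmere=5 Elkhorn=24 Greywater=3 Ironridge=5 Juniper=10 → close Elkhorn (overflow 15)
  24÷6 = 4 each, +1 to first 0
Round 2: Ashgrove=9 Briarlake=12 Dunmere=9 Greywater=7 Ironridge=9 Juniper=14 → close Juniper (overflow 9)
  14÷5 = 2 each, +1 to first 4
Round 3: Ashgrove=12 Briarlake=15 Dunmere=12 Greywater=10 Ironridge=11 → close Briarlake (overflow 9)
  15÷4 = 3 each, +1 to first 3
Round 4: Ashgrove=16 Dunmere=16 Greywater=14 Ironridge=14 → close Ashgrove (overflow 8)
  16÷3 = 5 each, +1 to first 1
Round 5: Dunmere=22 Greywater=19 Ironridge=19 → close Ironridge (overflow 10)
  19÷2 = 9 each, +1 to first 1
Round 6: Dunmere=32 Greywater=28 → close Dunmere (overflow 17)
  32÷1 = 32 each, +1 to first 0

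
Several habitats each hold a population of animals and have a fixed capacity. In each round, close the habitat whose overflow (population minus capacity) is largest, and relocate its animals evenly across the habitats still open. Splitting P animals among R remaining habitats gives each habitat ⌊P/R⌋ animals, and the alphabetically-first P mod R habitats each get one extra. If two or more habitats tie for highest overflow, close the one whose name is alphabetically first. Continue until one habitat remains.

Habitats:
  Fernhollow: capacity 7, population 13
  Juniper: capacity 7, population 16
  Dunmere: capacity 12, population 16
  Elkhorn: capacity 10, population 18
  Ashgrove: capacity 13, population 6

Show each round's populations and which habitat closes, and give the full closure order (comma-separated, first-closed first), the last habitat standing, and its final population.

Round 1: Ashgrove=6 Dunmere=16 Elkhorn=18 Fernhollow=13 Juniper=16 → close Juniper (overflow 9)
  16÷4 = 4 each, +1 to first 0
Round 2: Ashgrove=10 Dunmere=20 Elkhorn=22 Fernhollow=17 → close Elkhorn (overflow 12)
  22÷3 = 7 each, +1 to first 1
Round 3: Ashgrove=18 Dunmere=27 Fernhollow=24 → close Fernhollow (overflow 17)
  24÷2 = 12 each, +1 to first 0
Round 4: Ashgrove=30 Dunmere=39 → close Dunmere (overflow 27)
  39÷1 = 39 each, +1 to first 0

Closure order: Juniper, Elkhorn, Fernhollow, Dunmere
Last habitat: Ashgrove with 69 animals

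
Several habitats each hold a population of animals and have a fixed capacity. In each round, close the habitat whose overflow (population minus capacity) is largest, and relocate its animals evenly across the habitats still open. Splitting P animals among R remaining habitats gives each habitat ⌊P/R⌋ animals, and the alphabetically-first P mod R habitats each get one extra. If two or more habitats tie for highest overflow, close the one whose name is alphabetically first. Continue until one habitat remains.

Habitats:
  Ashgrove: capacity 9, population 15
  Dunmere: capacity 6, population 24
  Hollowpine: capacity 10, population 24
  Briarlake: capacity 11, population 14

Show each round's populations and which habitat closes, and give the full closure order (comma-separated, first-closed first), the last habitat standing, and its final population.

Round 1: Ashgrove=15 Briarlake=14 Dunmere=24 Hollowpine=24 → close Dunmere (overflow 18)
  24÷3 = 8 each, +1 to first 0
Round 2: Ashgrove=23 Briarlake=22 Hollowpine=32 → close Hollowpine (overflow 22)
  32÷2 = 16 each, +1 to first 0
Round 3: Ashgrove=39 Briarlake=38 → close Ashgrove (overflow 30)
  39÷1 = 39 each, +1 to first 0

Closure order: Dunmere, Hollowpine, Ashgrove
Last habitat: Briarlake with 77 animals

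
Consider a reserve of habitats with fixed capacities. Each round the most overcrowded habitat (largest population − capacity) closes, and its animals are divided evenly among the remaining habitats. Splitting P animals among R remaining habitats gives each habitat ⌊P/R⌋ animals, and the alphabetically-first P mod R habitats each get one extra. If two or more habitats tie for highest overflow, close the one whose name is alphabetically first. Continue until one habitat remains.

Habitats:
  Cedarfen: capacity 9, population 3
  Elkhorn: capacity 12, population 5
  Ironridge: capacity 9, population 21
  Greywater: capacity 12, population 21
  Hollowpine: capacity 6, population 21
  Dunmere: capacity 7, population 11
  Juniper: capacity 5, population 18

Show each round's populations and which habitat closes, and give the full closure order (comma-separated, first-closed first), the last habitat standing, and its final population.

Closure order: Hollowpine, Juniper, Ironridge, Greywater, Dunmere, Cedarfen
Last habitat: Elkhorn with 100 animals

Round 1: Cedarfen=3 Dunmere=11 Elkhorn=5 Greywater=21 Hollowpine=21 Ironridge=21 Juniper=18 → close Hollowpine (overflow 15)
  21÷6 = 3 each, +1 to first 3
Round 2: Cedarfen=7 Dunmere=15 Elkhorn=9 Greywater=24 Ironridge=24 Juniper=21 → close Juniper (overflow 16)
  21÷5 = 4 each, +1 to first 1
Round 3: Cedarfen=12 Dunmere=19 Elkhorn=13 Greywater=28 Ironridge=28 → close Ironridge (overflow 19)
  28÷4 = 7 each, +1 to first 0
Round 4: Cedarfen=19 Dunmere=26 Elkhorn=20 Greywater=35 → close Greywater (overflow 23)
  35÷3 = 11 each, +1 to first 2
Round 5: Cedarfen=31 Dunmere=38 Elkhorn=31 → close Dunmere (overflow 31)
  38÷2 = 19 each, +1 to first 0
Round 6: Cedarfen=50 Elkhorn=50 → close Cedarfen (overflow 41)
  50÷1 = 50 each, +1 to first 0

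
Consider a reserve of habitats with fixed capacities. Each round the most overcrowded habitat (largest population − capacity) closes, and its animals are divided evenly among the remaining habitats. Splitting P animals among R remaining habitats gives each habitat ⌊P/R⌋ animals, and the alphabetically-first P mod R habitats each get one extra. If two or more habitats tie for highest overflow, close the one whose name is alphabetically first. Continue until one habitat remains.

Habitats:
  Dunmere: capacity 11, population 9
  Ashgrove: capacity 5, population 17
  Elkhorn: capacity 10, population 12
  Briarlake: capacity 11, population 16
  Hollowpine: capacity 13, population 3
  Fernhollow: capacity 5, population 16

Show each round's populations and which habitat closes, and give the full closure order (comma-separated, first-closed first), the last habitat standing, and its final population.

Closure order: Ashgrove, Fernhollow, Briarlake, Elkhorn, Dunmere
Last habitat: Hollowpine with 73 animals

Round 1: Ashgrove=17 Briarlake=16 Dunmere=9 Elkhorn=12 Fernhollow=16 Hollowpine=3 → close Ashgrove (overflow 12)
  17÷5 = 3 each, +1 to first 2
Round 2: Briarlake=20 Dunmere=13 Elkhorn=15 Fernhollow=19 Hollowpine=6 → close Fernhollow (overflow 14)
  19÷4 = 4 each, +1 to first 3
Round 3: Briarlake=25 Dunmere=18 Elkhorn=20 Hollowpine=10 → close Briarlake (overflow 14)
  25÷3 = 8 each, +1 to first 1
Round 4: Dunmere=27 Elkhorn=28 Hollowpine=18 → close Elkhorn (overflow 18)
  28÷2 = 14 each, +1 to first 0
Round 5: Dunmere=41 Hollowpine=32 → close Dunmere (overflow 30)
  41÷1 = 41 each, +1 to first 0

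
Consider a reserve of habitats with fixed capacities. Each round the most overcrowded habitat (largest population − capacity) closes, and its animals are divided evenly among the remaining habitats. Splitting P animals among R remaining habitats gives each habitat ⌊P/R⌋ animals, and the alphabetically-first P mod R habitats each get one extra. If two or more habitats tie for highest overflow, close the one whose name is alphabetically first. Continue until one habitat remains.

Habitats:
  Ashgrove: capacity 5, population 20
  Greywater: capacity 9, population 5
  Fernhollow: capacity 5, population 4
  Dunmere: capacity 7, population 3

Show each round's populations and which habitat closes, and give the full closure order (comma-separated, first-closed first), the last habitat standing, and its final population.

Closure order: Ashgrove, Fernhollow, Dunmere
Last habitat: Greywater with 32 animals

Round 1: Ashgrove=20 Dunmere=3 Fernhollow=4 Greywater=5 → close Ashgrove (overflow 15)
  20÷3 = 6 each, +1 to first 2
Round 2: Dunmere=10 Fernhollow=11 Greywater=11 → close Fernhollow (overflow 6)
  11÷2 = 5 each, +1 to first 1
Round 3: Dunmere=16 Greywater=16 → close Dunmere (overflow 9)
  16÷1 = 16 each, +1 to first 0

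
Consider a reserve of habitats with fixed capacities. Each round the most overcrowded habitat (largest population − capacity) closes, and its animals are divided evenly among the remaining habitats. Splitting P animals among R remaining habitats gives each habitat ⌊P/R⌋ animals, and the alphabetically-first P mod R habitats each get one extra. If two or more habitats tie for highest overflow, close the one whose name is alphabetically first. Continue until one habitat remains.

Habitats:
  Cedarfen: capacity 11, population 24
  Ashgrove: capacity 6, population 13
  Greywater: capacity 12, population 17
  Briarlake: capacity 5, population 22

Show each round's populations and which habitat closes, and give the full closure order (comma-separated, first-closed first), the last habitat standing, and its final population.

Round 1: Ashgrove=13 Briarlake=22 Cedarfen=24 Greywater=17 → close Briarlake (overflow 17)
  22÷3 = 7 each, +1 to first 1
Round 2: Ashgrove=21 Cedarfen=31 Greywater=24 → close Cedarfen (overflow 20)
  31÷2 = 15 each, +1 to first 1
Round 3: Ashgrove=37 Greywater=39 → close Ashgrove (overflow 31)
  37÷1 = 37 each, +1 to first 0

Closure order: Briarlake, Cedarfen, Ashgrove
Last habitat: Greywater with 76 animals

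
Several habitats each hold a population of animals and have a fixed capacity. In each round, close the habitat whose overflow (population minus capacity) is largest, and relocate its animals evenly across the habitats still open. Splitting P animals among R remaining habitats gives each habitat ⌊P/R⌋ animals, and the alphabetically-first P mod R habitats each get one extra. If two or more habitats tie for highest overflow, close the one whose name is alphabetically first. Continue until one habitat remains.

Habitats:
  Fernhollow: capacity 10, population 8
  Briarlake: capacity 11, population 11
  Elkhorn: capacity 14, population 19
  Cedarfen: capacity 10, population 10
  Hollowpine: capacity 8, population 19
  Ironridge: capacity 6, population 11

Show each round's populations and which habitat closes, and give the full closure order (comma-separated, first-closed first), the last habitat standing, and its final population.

Closure order: Hollowpine, Elkhorn, Ironridge, Briarlake, Cedarfen
Last habitat: Fernhollow with 78 animals

Round 1: Briarlake=11 Cedarfen=10 Elkhorn=19 Fernhollow=8 Hollowpine=19 Ironridge=11 → close Hollowpine (overflow 11)
  19÷5 = 3 each, +1 to first 4
Round 2: Briarlake=15 Cedarfen=14 Elkhorn=23 Fernhollow=12 Ironridge=14 → close Elkhorn (overflow 9)
  23÷4 = 5 each, +1 to first 3
Round 3: Briarlake=21 Cedarfen=20 Fernhollow=18 Ironridge=19 → close Ironridge (overflow 13)
  19÷3 = 6 each, +1 to first 1
Round 4: Briarlake=28 Cedarfen=26 Fernhollow=24 → close Briarlake (overflow 17)
  28÷2 = 14 each, +1 to first 0
Round 5: Cedarfen=40 Fernhollow=38 → close Cedarfen (overflow 30)
  40÷1 = 40 each, +1 to first 0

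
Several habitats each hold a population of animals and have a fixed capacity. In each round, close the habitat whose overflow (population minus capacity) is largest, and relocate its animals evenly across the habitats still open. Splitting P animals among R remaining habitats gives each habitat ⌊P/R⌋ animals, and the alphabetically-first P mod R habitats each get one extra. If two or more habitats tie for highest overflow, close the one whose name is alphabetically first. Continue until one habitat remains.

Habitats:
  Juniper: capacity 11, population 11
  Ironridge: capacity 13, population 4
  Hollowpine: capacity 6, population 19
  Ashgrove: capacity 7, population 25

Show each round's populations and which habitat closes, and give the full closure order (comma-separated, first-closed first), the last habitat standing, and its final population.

Closure order: Ashgrove, Hollowpine, Juniper
Last habitat: Ironridge with 59 animals

Round 1: Ashgrove=25 Hollowpine=19 Ironridge=4 Juniper=11 → close Ashgrove (overflow 18)
  25÷3 = 8 each, +1 to first 1
Round 2: Hollowpine=28 Ironridge=12 Juniper=19 → close Hollowpine (overflow 22)
  28÷2 = 14 each, +1 to first 0
Round 3: Ironridge=26 Juniper=33 → close Juniper (overflow 22)
  33÷1 = 33 each, +1 to first 0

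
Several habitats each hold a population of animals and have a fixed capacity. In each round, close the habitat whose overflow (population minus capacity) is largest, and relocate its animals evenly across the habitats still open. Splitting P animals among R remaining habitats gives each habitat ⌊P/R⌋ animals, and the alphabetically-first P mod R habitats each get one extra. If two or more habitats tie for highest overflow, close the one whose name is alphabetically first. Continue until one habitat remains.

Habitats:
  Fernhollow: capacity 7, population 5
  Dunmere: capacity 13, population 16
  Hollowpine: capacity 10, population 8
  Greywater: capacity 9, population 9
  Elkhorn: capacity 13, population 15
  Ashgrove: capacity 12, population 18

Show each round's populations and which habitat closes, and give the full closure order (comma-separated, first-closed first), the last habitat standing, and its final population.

Closure order: Ashgrove, Dunmere, Elkhorn, Greywater, Fernhollow
Last habitat: Hollowpine with 71 animals

Round 1: Ashgrove=18 Dunmere=16 Elkhorn=15 Fernhollow=5 Greywater=9 Hollowpine=8 → close Ashgrove (overflow 6)
  18÷5 = 3 each, +1 to first 3
Round 2: Dunmere=20 Elkhorn=19 Fernhollow=9 Greywater=12 Hollowpine=11 → close Dunmere (overflow 7)
  20÷4 = 5 each, +1 to first 0
Round 3: Elkhorn=24 Fernhollow=14 Greywater=17 Hollowpine=16 → close Elkhorn (overflow 11)
  24÷3 = 8 each, +1 to first 0
Round 4: Fernhollow=22 Greywater=25 Hollowpine=24 → close Greywater (overflow 16)
  25÷2 = 12 each, +1 to first 1
Round 5: Fernhollow=35 Hollowpine=36 → close Fernhollow (overflow 28)
  35÷1 = 35 each, +1 to first 0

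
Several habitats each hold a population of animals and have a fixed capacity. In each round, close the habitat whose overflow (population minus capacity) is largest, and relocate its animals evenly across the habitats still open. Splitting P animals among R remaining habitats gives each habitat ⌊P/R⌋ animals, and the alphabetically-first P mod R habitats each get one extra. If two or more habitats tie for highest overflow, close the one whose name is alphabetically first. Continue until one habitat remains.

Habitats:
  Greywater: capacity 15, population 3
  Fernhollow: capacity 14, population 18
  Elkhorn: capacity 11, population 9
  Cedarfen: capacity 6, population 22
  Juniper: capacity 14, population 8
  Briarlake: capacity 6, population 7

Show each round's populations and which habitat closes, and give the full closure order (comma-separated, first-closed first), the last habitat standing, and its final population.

Round 1: Briarlake=7 Cedarfen=22 Elkhorn=9 Fernhollow=18 Greywater=3 Juniper=8 → close Cedarfen (overflow 16)
  22÷5 = 4 each, +1 to first 2
Round 2: Briarlake=12 Elkhorn=14 Fernhollow=22 Greywater=7 Juniper=12 → close Fernhollow (overflow 8)
  22÷4 = 5 each, +1 to first 2
Round 3: Briarlake=18 Elkhorn=20 Greywater=12 Juniper=17 → close Briarlake (overflow 12)
  18÷3 = 6 each, +1 to first 0
Round 4: Elkhorn=26 Greywater=18 Juniper=23 → close Elkhorn (overflow 15)
  26÷2 = 13 each, +1 to first 0
Round 5: Greywater=31 Juniper=36 → close Juniper (overflow 22)
  36÷1 = 36 each, +1 to first 0

Closure order: Cedarfen, Fernhollow, Briarlake, Elkhorn, Juniper
Last habitat: Greywater with 67 animals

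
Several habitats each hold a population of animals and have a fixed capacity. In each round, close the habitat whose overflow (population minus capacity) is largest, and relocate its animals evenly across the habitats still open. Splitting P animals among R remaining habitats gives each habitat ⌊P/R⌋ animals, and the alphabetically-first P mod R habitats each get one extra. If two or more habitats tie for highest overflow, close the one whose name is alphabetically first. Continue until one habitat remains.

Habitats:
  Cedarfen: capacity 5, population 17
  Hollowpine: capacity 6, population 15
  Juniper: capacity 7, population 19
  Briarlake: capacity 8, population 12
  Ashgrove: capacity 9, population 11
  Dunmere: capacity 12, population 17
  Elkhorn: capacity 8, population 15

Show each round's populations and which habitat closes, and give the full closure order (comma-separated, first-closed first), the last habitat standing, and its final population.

Round 1: Ashgrove=11 Briarlake=12 Cedarfen=17 Dunmere=17 Elkhorn=15 Hollowpine=15 Juniper=19 → close Cedarfen (overflow 12)
  17÷6 = 2 each, +1 to first 5
Round 2: Ashgrove=14 Briarlake=15 Dunmere=20 Elkhorn=18 Hollowpine=18 Juniper=21 → close Juniper (overflow 14)
  21÷5 = 4 each, +1 to first 1
Round 3: Ashgrove=19 Briarlake=19 Dunmere=24 Elkhorn=22 Hollowpine=22 → close Hollowpine (overflow 16)
  22÷4 = 5 each, +1 to first 2
Round 4: Ashgrove=25 Briarlake=25 Dunmere=29 Elkhorn=27 → close Elkhorn (overflow 19)
  27÷3 = 9 each, +1 to first 0
Round 5: Ashgrove=34 Briarlake=34 Dunmere=38 → close Briarlake (overflow 26)
  34÷2 = 17 each, +1 to first 0
Round 6: Ashgrove=51 Dunmere=55 → close Dunmere (overflow 43)
  55÷1 = 55 each, +1 to first 0

Closure order: Cedarfen, Juniper, Hollowpine, Elkhorn, Briarlake, Dunmere
Last habitat: Ashgrove with 106 animals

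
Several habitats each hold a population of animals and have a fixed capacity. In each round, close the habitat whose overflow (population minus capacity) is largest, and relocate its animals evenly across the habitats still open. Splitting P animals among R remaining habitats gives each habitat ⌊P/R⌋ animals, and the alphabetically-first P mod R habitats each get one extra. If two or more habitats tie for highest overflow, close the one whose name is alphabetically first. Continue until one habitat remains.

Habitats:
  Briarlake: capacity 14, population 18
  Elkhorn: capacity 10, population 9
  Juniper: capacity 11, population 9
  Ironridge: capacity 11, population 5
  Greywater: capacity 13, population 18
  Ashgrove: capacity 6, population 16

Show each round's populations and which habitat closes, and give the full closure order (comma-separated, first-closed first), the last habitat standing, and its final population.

Closure order: Ashgrove, Briarlake, Greywater, Elkhorn, Juniper
Last habitat: Ironridge with 75 animals

Round 1: Ashgrove=16 Briarlake=18 Elkhorn=9 Greywater=18 Ironridge=5 Juniper=9 → close Ashgrove (overflow 10)
  16÷5 = 3 each, +1 to first 1
Round 2: Briarlake=22 Elkhorn=12 Greywater=21 Ironridge=8 Juniper=12 → close Briarlake (overflow 8)
  22÷4 = 5 each, +1 to first 2
Round 3: Elkhorn=18 Greywater=27 Ironridge=13 Juniper=17 → close Greywater (overflow 14)
  27÷3 = 9 each, +1 to first 0
Round 4: Elkhorn=27 Ironridge=22 Juniper=26 → close Elkhorn (overflow 17)
  27÷2 = 13 each, +1 to first 1
Round 5: Ironridge=36 Juniper=39 → close Juniper (overflow 28)
  39÷1 = 39 each, +1 to first 0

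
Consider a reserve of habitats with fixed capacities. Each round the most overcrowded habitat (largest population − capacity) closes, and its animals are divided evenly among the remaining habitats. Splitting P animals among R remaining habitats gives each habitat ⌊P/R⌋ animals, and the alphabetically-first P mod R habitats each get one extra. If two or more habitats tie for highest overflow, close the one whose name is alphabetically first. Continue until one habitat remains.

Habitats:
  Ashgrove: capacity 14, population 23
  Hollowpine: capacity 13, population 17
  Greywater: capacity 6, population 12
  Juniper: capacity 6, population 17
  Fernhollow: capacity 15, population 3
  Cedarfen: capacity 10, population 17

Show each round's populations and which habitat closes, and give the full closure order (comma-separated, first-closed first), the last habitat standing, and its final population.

Round 1: Ashgrove=23 Cedarfen=17 Fernhollow=3 Greywater=12 Hollowpine=17 Juniper=17 → close Juniper (overflow 11)
  17÷5 = 3 each, +1 to first 2
Round 2: Ashgrove=27 Cedarfen=21 Fernhollow=6 Greywater=15 Hollowpine=20 → close Ashgrove (overflow 13)
  27÷4 = 6 each, +1 to first 3
Round 3: Cedarfen=28 Fernhollow=13 Greywater=22 Hollowpine=26 → close Cedarfen (overflow 18)
  28÷3 = 9 each, +1 to first 1
Round 4: Fernhollow=23 Greywater=31 Hollowpine=35 → close Greywater (overflow 25)
  31÷2 = 15 each, +1 to first 1
Round 5: Fernhollow=39 Hollowpine=50 → close Hollowpine (overflow 37)
  50÷1 = 50 each, +1 to first 0

Closure order: Juniper, Ashgrove, Cedarfen, Greywater, Hollowpine
Last habitat: Fernhollow with 89 animals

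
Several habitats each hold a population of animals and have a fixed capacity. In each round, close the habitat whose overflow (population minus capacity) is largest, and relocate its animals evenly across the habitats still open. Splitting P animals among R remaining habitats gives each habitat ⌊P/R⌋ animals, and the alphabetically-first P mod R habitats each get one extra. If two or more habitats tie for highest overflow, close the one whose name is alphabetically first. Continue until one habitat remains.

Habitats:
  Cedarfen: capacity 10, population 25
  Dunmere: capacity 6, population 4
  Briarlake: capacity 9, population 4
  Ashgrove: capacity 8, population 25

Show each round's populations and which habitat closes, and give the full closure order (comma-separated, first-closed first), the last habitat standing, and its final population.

Round 1: Ashgrove=25 Briarlake=4 Cedarfen=25 Dunmere=4 → close Ashgrove (overflow 17)
  25÷3 = 8 each, +1 to first 1
Round 2: Briarlake=13 Cedarfen=33 Dunmere=12 → close Cedarfen (overflow 23)
  33÷2 = 16 each, +1 to first 1
Round 3: Briarlake=30 Dunmere=28 → close Dunmere (overflow 22)
  28÷1 = 28 each, +1 to first 0

Closure order: Ashgrove, Cedarfen, Dunmere
Last habitat: Briarlake with 58 animals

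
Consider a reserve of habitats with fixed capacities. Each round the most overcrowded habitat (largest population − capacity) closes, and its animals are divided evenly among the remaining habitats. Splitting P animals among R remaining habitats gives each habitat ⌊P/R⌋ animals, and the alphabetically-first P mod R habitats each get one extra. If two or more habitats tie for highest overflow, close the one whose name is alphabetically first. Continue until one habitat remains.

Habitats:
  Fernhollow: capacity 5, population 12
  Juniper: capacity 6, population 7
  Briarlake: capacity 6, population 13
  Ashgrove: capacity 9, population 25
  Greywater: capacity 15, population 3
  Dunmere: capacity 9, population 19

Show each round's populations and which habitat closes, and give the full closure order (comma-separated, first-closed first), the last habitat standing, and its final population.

Closure order: Ashgrove, Dunmere, Briarlake, Fernhollow, Juniper
Last habitat: Greywater with 79 animals

Round 1: Ashgrove=25 Briarlake=13 Dunmere=19 Fernhollow=12 Greywater=3 Juniper=7 → close Ashgrove (overflow 16)
  25÷5 = 5 each, +1 to first 0
Round 2: Briarlake=18 Dunmere=24 Fernhollow=17 Greywater=8 Juniper=12 → close Dunmere (overflow 15)
  24÷4 = 6 each, +1 to first 0
Round 3: Briarlake=24 Fernhollow=23 Greywater=14 Juniper=18 → close Briarlake (overflow 18)
  24÷3 = 8 each, +1 to first 0
Round 4: Fernhollow=31 Greywater=22 Juniper=26 → close Fernhollow (overflow 26)
  31÷2 = 15 each, +1 to first 1
Round 5: Greywater=38 Juniper=41 → close Juniper (overflow 35)
  41÷1 = 41 each, +1 to first 0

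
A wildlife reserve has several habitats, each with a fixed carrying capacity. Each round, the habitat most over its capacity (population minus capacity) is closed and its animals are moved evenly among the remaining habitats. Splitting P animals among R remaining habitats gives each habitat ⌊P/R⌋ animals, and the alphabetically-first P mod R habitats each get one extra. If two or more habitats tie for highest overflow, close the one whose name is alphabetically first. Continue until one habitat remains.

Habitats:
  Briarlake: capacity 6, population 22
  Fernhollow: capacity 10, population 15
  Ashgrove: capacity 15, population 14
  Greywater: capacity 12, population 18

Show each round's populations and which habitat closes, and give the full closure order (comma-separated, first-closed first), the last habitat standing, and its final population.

Closure order: Briarlake, Greywater, Fernhollow
Last habitat: Ashgrove with 69 animals

Round 1: Ashgrove=14 Briarlake=22 Fernhollow=15 Greywater=18 → close Briarlake (overflow 16)
  22÷3 = 7 each, +1 to first 1
Round 2: Ashgrove=22 Fernhollow=22 Greywater=25 → close Greywater (overflow 13)
  25÷2 = 12 each, +1 to first 1
Round 3: Ashgrove=35 Fernhollow=34 → close Fernhollow (overflow 24)
  34÷1 = 34 each, +1 to first 0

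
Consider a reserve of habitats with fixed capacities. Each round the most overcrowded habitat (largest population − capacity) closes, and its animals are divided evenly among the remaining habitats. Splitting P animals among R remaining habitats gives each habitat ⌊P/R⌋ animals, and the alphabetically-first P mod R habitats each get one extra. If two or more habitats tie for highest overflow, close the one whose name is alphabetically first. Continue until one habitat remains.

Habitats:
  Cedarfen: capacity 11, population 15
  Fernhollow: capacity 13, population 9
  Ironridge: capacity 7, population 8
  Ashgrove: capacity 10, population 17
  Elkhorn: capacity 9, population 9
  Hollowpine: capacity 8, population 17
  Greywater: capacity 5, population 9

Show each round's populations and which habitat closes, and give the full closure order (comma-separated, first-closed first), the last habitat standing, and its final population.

Closure order: Hollowpine, Ashgrove, Cedarfen, Greywater, Elkhorn, Ironridge
Last habitat: Fernhollow with 84 animals

Round 1: Ashgrove=17 Cedarfen=15 Elkhorn=9 Fernhollow=9 Greywater=9 Hollowpine=17 Ironridge=8 → close Hollowpine (overflow 9)
  17÷6 = 2 each, +1 to first 5
Round 2: Ashgrove=20 Cedarfen=18 Elkhorn=12 Fernhollow=12 Greywater=12 Ironridge=10 → close Ashgrove (overflow 10)
  20÷5 = 4 each, +1 to first 0
Round 3: Cedarfen=22 Elkhorn=16 Fernhollow=16 Greywater=16 Ironridge=14 → close Cedarfen (overflow 11)
  22÷4 = 5 each, +1 to first 2
Round 4: Elkhorn=22 Fernhollow=22 Greywater=21 Ironridge=19 → close Greywater (overflow 16)
  21÷3 = 7 each, +1 to first 0
Round 5: Elkhorn=29 Fernhollow=29 Ironridge=26 → close Elkhorn (overflow 20)
  29÷2 = 14 each, +1 to first 1
Round 6: Fernhollow=44 Ironridge=40 → close Ironridge (overflow 33)
  40÷1 = 40 each, +1 to first 0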